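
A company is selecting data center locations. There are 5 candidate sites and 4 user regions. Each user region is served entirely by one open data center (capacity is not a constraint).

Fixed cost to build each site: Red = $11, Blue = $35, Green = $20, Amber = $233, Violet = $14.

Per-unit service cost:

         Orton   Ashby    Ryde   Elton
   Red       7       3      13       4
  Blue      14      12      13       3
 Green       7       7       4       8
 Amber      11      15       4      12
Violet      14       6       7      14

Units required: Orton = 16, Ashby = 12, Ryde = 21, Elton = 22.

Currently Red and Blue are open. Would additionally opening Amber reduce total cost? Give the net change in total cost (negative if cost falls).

Current service cost with {Red, Blue}: 487.
Adding Amber: each user region re-picks its cheapest; new service cost 298, saving 189.
Extra fixed cost: 233. Net change = 233 − 189 = 44.
(Totals: 533 → 577.)

No — net change +44 (cost rises by 44).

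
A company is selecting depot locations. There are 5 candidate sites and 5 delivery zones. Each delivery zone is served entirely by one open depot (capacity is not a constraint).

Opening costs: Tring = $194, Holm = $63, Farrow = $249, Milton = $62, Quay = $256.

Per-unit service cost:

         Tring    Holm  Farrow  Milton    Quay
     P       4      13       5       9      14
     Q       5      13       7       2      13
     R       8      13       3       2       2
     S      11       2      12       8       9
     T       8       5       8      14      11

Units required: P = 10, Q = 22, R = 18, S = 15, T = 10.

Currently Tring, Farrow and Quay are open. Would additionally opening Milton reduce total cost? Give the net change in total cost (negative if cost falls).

Current service cost with {Tring, Farrow, Quay}: 401.
Adding Milton: each delivery zone re-picks its cheapest; new service cost 320, saving 81.
Extra fixed cost: 62. Net change = 62 − 81 = -19.
(Totals: 1100 → 1081.)

Yes — net change −19 (cost falls by 19).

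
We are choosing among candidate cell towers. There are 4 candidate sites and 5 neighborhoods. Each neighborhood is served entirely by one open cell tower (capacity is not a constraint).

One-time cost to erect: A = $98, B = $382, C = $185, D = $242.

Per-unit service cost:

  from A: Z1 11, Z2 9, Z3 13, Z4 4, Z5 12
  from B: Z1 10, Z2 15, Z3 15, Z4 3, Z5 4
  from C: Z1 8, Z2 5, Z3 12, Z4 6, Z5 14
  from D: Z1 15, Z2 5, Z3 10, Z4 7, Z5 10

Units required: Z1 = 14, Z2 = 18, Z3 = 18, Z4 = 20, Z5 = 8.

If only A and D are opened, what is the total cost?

Total cost: 924

Each neighborhood is assigned to its cheapest site among the open ones.
{A, D}: Z1→A 11·14=154, Z2→D 5·18=90, Z3→D 10·18=180, Z4→A 4·20=80, Z5→D 10·8=80. Service 584; fixed 340; total 924.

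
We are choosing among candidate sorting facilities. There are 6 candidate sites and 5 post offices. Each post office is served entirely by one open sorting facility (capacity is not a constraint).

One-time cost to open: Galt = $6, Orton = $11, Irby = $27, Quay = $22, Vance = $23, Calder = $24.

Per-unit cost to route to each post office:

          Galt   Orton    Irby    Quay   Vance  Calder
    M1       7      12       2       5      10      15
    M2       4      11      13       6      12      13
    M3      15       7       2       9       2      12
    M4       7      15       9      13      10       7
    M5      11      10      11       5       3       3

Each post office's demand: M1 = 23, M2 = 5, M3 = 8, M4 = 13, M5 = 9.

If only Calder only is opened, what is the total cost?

Each post office is assigned to its cheapest site among the open ones.
{Calder}: M1→Calder 15·23=345, M2→Calder 13·5=65, M3→Calder 12·8=96, M4→Calder 7·13=91, M5→Calder 3·9=27. Service 624; fixed 24; total 648.

Total cost: 648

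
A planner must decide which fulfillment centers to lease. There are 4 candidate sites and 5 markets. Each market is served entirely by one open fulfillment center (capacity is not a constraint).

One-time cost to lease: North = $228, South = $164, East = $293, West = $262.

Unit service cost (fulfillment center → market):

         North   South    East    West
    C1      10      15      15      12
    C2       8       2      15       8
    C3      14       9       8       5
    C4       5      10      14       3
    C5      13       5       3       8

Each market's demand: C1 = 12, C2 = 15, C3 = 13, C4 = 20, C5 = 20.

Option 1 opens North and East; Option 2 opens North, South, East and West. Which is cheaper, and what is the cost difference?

Option 1 is cheaper by 257.

Option 1: {North, East}: C1→North 10·12=120, C2→North 8·15=120, C3→East 8·13=104, C4→North 5·20=100, C5→East 3·20=60. Service 504; fixed 521; total 1025.
Option 2: {North, South, East, West}: C1→North 10·12=120, C2→South 2·15=30, C3→West 5·13=65, C4→West 3·20=60, C5→East 3·20=60. Service 335; fixed 947; total 1282.
Difference: |1025 − 1282| = 257.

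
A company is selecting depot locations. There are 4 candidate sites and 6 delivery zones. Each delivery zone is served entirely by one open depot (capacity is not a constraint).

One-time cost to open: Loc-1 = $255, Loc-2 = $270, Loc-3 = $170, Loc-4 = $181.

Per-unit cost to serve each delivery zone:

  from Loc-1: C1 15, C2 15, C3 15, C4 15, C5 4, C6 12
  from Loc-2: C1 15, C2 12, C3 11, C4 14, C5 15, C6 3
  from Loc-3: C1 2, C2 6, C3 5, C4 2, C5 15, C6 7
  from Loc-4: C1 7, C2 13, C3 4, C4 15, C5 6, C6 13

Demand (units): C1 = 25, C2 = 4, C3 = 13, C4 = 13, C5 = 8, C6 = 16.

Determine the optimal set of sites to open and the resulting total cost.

Open Loc-3 only; minimum total cost 567.

For any fixed open set, each delivery zone goes to its cheapest open site; total = fixed + service.
{Loc-3}: C1→Loc-3 2·25=50, C2→Loc-3 6·4=24, C3→Loc-3 5·13=65, C4→Loc-3 2·13=26, C5→Loc-3 15·8=120, C6→Loc-3 7·16=112. Service 397; fixed 170; total 567.
{Loc-3, Loc-4}: C1→Loc-3 2·25=50, C2→Loc-3 6·4=24, C3→Loc-4 4·13=52, C4→Loc-3 2·13=26, C5→Loc-4 6·8=48, C6→Loc-3 7·16=112. Service 312; fixed 351; total 663.
{Loc-1, Loc-3}: service 309 + fixed 425 = 734
{Loc-1, Loc-2, Loc-3, Loc-4}: C1→Loc-3 2·25=50, C2→Loc-3 6·4=24, C3→Loc-4 4·13=52, C4→Loc-3 2·13=26, C5→Loc-1 4·8=32, C6→Loc-2 3·16=48. Service 232; fixed 876; total 1108.
(All 15 nonempty subsets were checked; Loc-3 only is lowest.)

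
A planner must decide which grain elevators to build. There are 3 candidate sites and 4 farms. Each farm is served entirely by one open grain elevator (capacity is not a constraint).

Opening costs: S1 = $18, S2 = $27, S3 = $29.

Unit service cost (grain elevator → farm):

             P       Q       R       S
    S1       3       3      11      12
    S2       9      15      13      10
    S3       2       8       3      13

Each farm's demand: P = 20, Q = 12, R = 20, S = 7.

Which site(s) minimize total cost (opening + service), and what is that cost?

Open S1 and S3; minimum total cost 267.

For any fixed open set, each farm goes to its cheapest open site; total = fixed + service.
{S1, S3}: P→S3 2·20=40, Q→S1 3·12=36, R→S3 3·20=60, S→S1 12·7=84. Service 220; fixed 47; total 267.
{S1, S2, S3}: service 206 + fixed 74 = 280
{S3}: service 287 + fixed 29 = 316
{S1}: P→S1 3·20=60, Q→S1 3·12=36, R→S1 11·20=220, S→S1 12·7=84. Service 400; fixed 18; total 418.
(All 7 nonempty subsets were checked; S1 and S3 is lowest.)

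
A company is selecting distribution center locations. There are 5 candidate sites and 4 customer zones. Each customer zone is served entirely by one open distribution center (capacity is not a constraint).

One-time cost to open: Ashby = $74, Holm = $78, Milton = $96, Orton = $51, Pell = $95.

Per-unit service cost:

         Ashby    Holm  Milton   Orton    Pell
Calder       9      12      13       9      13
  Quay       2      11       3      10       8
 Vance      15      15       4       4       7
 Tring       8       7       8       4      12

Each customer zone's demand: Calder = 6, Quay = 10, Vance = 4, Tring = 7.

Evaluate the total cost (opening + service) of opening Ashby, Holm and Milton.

Total cost: 387

Each customer zone is assigned to its cheapest site among the open ones.
{Ashby, Holm, Milton}: Calder→Ashby 9·6=54, Quay→Ashby 2·10=20, Vance→Milton 4·4=16, Tring→Holm 7·7=49. Service 139; fixed 248; total 387.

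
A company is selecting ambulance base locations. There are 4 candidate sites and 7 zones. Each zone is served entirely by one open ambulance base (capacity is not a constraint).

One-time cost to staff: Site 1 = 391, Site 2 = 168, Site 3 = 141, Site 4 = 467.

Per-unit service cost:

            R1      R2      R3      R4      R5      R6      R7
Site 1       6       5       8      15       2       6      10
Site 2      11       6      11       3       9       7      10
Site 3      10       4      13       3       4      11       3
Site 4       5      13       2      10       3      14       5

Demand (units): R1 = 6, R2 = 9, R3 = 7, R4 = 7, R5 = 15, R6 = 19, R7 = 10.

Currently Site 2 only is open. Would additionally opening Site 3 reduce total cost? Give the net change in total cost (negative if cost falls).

Current service cost with {Site 2}: 586.
Adding Site 3: each zone re-picks its cheapest; new service cost 417, saving 169.
Extra fixed cost: 141. Net change = 141 − 169 = -28.
(Totals: 754 → 726.)

Yes — net change −28 (cost falls by 28).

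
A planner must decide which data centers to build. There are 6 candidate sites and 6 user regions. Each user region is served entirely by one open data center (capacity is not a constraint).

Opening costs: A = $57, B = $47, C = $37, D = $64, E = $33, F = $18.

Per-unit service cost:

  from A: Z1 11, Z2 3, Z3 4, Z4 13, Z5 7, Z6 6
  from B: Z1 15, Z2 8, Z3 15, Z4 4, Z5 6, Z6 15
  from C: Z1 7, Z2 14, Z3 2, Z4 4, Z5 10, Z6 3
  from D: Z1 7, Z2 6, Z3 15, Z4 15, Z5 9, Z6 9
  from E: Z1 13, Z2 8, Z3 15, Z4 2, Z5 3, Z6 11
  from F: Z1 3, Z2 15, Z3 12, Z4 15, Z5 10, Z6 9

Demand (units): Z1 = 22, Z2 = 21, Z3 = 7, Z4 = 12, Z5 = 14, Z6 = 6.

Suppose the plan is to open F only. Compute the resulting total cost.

Total cost: 857

Each user region is assigned to its cheapest site among the open ones.
{F}: Z1→F 3·22=66, Z2→F 15·21=315, Z3→F 12·7=84, Z4→F 15·12=180, Z5→F 10·14=140, Z6→F 9·6=54. Service 839; fixed 18; total 857.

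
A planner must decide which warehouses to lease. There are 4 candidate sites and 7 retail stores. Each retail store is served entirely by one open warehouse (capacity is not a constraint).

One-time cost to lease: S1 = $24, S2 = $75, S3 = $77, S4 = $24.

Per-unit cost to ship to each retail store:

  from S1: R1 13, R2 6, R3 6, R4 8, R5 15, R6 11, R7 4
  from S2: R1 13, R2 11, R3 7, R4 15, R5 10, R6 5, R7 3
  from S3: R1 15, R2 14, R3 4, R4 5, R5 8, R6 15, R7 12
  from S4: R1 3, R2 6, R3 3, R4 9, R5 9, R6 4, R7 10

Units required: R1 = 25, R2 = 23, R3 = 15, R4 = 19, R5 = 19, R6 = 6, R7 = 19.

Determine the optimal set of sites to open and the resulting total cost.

Open S1 and S4; minimum total cost 729.

For any fixed open set, each retail store goes to its cheapest open site; total = fixed + service.
{S1, S4}: R1→S4 3·25=75, R2→S1 6·23=138, R3→S4 3·15=45, R4→S1 8·19=152, R5→S4 9·19=171, R6→S4 4·6=24, R7→S1 4·19=76. Service 681; fixed 48; total 729.
{S1, S3, S4}: service 605 + fixed 125 = 730
{S2, S3, S4}: service 586 + fixed 176 = 762
{S1, S2, S3, S4}: R1→S4 3·25=75, R2→S1 6·23=138, R3→S4 3·15=45, R4→S3 5·19=95, R5→S3 8·19=152, R6→S4 4·6=24, R7→S2 3·19=57. Service 586; fixed 200; total 786.
(All 15 nonempty subsets were checked; S1 and S4 is lowest.)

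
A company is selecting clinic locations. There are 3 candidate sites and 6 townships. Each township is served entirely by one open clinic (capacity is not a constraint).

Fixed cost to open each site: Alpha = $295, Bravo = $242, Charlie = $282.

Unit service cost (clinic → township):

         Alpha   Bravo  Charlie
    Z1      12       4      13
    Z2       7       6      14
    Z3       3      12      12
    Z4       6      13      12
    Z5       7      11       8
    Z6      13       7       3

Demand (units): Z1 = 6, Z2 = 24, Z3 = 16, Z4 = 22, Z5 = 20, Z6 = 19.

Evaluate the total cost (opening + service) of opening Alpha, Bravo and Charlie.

Each township is assigned to its cheapest site among the open ones.
{Alpha, Bravo, Charlie}: Z1→Bravo 4·6=24, Z2→Bravo 6·24=144, Z3→Alpha 3·16=48, Z4→Alpha 6·22=132, Z5→Alpha 7·20=140, Z6→Charlie 3·19=57. Service 545; fixed 819; total 1364.

Total cost: 1364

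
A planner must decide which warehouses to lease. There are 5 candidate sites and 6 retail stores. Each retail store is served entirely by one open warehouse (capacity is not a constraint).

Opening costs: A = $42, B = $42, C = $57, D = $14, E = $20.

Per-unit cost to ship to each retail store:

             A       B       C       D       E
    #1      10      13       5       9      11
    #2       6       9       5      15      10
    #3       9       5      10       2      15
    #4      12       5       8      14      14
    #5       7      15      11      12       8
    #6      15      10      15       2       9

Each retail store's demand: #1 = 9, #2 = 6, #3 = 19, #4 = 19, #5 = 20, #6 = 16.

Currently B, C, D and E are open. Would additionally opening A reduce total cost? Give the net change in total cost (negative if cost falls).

Current service cost with {B, C, D, E}: 400.
Adding A: each retail store re-picks its cheapest; new service cost 380, saving 20.
Extra fixed cost: 42. Net change = 42 − 20 = 22.
(Totals: 533 → 555.)

No — net change +22 (cost rises by 22).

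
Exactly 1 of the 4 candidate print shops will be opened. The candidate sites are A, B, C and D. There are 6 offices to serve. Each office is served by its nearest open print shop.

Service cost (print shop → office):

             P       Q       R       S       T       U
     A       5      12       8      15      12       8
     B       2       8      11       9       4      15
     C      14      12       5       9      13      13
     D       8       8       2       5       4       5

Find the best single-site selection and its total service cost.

Choose D only; total service cost 32.

With exactly 1 open, each office uses its cheapest among the chosen.
{D}: P→D 8, Q→D 8, R→D 2, S→D 5, T→D 4, U→D 5. Service cost 32.
{B}: service cost 49
{A}: service cost 60
Among all 4 size-1 choices, {D} is lowest.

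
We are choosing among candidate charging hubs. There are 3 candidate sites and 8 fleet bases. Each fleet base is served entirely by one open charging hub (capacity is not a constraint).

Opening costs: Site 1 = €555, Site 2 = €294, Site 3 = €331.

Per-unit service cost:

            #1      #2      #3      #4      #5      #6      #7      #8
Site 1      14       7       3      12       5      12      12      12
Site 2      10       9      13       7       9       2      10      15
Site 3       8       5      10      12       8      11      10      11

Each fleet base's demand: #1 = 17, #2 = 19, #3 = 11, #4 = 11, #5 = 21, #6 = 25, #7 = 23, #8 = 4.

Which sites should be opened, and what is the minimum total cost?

Open Site 2 only; minimum total cost 1384.

For any fixed open set, each fleet base goes to its cheapest open site; total = fixed + service.
{Site 2}: #1→Site 2 10·17=170, #2→Site 2 9·19=171, #3→Site 2 13·11=143, #4→Site 2 7·11=77, #5→Site 2 9·21=189, #6→Site 2 2·25=50, #7→Site 2 10·23=230, #8→Site 2 15·4=60. Service 1090; fixed 294; total 1384.
{Site 3}: service 1190 + fixed 331 = 1521
{Site 2, Site 3}: service 910 + fixed 625 = 1535
{Site 1, Site 2, Site 3}: service 770 + fixed 1180 = 1950
No other subset beats 1384.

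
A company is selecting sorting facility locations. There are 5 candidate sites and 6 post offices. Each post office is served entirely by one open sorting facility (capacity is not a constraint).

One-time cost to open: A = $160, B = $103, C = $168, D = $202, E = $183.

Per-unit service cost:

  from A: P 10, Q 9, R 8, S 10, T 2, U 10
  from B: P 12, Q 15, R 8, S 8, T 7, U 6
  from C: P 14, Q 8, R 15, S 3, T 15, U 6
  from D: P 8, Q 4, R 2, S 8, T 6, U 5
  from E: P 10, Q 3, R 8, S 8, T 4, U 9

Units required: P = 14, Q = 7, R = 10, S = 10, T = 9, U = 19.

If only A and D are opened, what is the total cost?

Each post office is assigned to its cheapest site among the open ones.
{A, D}: P→D 8·14=112, Q→D 4·7=28, R→D 2·10=20, S→D 8·10=80, T→A 2·9=18, U→D 5·19=95. Service 353; fixed 362; total 715.

Total cost: 715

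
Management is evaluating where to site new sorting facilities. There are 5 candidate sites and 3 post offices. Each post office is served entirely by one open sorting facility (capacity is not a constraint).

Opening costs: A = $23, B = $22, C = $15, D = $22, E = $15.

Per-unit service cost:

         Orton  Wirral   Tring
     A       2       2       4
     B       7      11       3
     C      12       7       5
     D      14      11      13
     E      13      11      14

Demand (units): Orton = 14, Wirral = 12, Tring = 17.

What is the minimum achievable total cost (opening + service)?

Minimum total cost: 143

For any fixed open set, each post office goes to its cheapest open site; total = fixed + service.
{A}: Orton→A 2·14=28, Wirral→A 2·12=24, Tring→A 4·17=68. Service 120; fixed 23; total 143.
{A, B}: service 103 + fixed 45 = 148
{A, C}: service 120 + fixed 38 = 158
{A, B, C, D, E}: Orton→A 2·14=28, Wirral→A 2·12=24, Tring→B 3·17=51. Service 103; fixed 97; total 200.
No other subset beats 143.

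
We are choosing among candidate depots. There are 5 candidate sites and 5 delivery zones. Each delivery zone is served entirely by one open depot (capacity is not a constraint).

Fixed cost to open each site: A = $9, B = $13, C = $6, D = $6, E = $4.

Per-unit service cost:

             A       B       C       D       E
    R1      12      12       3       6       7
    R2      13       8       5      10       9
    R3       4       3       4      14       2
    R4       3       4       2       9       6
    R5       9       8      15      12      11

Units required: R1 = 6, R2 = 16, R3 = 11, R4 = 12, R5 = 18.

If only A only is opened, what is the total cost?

Each delivery zone is assigned to its cheapest site among the open ones.
{A}: R1→A 12·6=72, R2→A 13·16=208, R3→A 4·11=44, R4→A 3·12=36, R5→A 9·18=162. Service 522; fixed 9; total 531.

Total cost: 531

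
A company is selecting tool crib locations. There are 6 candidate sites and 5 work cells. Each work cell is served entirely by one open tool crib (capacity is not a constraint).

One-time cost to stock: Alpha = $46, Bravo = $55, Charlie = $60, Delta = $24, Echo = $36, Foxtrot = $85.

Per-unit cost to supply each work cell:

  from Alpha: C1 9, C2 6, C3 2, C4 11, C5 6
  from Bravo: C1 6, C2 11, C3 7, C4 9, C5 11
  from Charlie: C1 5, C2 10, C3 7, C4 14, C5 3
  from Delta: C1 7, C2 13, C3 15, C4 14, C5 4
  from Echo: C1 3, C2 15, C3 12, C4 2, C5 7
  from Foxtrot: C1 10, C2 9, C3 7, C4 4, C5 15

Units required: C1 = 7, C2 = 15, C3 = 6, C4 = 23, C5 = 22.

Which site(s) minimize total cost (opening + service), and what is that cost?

For any fixed open set, each work cell goes to its cheapest open site; total = fixed + service.
{Alpha, Delta, Echo}: C1→Echo 3·7=21, C2→Alpha 6·15=90, C3→Alpha 2·6=12, C4→Echo 2·23=46, C5→Delta 4·22=88. Service 257; fixed 106; total 363.
{Alpha, Charlie, Echo}: C1→Echo 3·7=21, C2→Alpha 6·15=90, C3→Alpha 2·6=12, C4→Echo 2·23=46, C5→Charlie 3·22=66. Service 235; fixed 142; total 377.
{Alpha, Echo}: service 301 + fixed 82 = 383
{Alpha, Bravo, Charlie, Delta, Echo, Foxtrot}: C1→Echo 3·7=21, C2→Alpha 6·15=90, C3→Alpha 2·6=12, C4→Echo 2·23=46, C5→Charlie 3·22=66. Service 235; fixed 306; total 541.
No other subset beats 363.

Open Alpha, Delta and Echo; minimum total cost 363.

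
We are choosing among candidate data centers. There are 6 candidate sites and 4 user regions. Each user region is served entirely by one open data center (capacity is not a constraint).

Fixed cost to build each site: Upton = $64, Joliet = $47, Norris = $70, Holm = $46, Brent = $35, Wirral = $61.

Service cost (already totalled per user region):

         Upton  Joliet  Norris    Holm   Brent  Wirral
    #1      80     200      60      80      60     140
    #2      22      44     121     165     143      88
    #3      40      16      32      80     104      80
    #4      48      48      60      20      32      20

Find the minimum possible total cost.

Minimum total cost: 234

For any fixed open set, each user region goes to its cheapest open site; total = fixed + service.
{Joliet, Brent}: #1→Brent 60, #2→Joliet 44, #3→Joliet 16, #4→Brent 32. Service 152; fixed 82; total 234.
{Upton, Brent}: service 154 + fixed 99 = 253
{Joliet, Holm}: #1→Holm 80, #2→Joliet 44, #3→Joliet 16, #4→Holm 20. Service 160; fixed 93; total 253.
{Upton, Joliet, Norris, Holm, Brent, Wirral}: service 118 + fixed 323 = 441
No other subset beats 234.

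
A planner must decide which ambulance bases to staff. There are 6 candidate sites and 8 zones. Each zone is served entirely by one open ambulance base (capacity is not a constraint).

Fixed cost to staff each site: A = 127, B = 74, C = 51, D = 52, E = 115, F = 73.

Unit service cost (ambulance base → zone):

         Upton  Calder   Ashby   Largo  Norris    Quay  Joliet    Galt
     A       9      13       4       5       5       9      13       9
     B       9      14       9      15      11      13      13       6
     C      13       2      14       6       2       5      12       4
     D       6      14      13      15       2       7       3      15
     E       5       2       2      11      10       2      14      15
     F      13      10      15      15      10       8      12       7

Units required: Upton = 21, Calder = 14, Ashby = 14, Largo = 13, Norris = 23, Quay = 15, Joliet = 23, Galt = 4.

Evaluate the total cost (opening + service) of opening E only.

Each zone is assigned to its cheapest site among the open ones.
{E}: Upton→E 5·21=105, Calder→E 2·14=28, Ashby→E 2·14=28, Largo→E 11·13=143, Norris→E 10·23=230, Quay→E 2·15=30, Joliet→E 14·23=322, Galt→E 15·4=60. Service 946; fixed 115; total 1061.

Total cost: 1061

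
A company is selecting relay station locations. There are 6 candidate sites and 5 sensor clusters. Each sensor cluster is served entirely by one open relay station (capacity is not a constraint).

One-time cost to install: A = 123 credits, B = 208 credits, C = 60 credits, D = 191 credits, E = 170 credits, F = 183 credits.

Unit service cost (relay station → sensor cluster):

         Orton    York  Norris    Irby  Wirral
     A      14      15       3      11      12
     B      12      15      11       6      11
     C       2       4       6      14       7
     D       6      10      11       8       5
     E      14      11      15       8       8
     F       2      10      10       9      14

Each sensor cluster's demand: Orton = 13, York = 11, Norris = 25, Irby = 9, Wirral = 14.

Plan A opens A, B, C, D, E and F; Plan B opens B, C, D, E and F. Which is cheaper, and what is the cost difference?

Plan A: {A, B, C, D, E, F}: Orton→C 2·13=26, York→C 4·11=44, Norris→A 3·25=75, Irby→B 6·9=54, Wirral→D 5·14=70. Service 269; fixed 935; total 1204.
Plan B: {B, C, D, E, F}: Orton→C 2·13=26, York→C 4·11=44, Norris→C 6·25=150, Irby→B 6·9=54, Wirral→D 5·14=70. Service 344; fixed 812; total 1156.
Difference: |1204 − 1156| = 48.

Plan B is cheaper by 48.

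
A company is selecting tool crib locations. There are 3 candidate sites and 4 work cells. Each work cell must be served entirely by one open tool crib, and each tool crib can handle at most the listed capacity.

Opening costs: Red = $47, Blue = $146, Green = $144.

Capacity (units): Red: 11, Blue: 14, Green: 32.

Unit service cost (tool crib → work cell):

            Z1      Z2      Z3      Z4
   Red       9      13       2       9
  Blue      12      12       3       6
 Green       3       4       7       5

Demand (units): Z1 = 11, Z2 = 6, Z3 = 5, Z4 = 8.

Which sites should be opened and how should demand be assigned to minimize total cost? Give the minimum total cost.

Minimum total cost: 276

Open {Green}: Z1→Green 3·11=33, Z2→Green 4·6=24, Z3→Green 7·5=35, Z4→Green 5·8=40.
Loads: Green carries 30/32. Service 132; fixed 144; total 276.
Next best feasible plan costs 298.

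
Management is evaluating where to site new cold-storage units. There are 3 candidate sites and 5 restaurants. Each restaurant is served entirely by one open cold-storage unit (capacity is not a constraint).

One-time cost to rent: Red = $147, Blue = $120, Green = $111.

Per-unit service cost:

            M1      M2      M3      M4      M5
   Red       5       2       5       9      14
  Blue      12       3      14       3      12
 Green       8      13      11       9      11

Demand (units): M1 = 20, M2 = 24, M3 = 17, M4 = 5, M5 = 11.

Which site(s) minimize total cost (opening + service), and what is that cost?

Open Red only; minimum total cost 579.

For any fixed open set, each restaurant goes to its cheapest open site; total = fixed + service.
{Red}: M1→Red 5·20=100, M2→Red 2·24=48, M3→Red 5·17=85, M4→Red 9·5=45, M5→Red 14·11=154. Service 432; fixed 147; total 579.
{Red, Blue}: service 380 + fixed 267 = 647
{Red, Green}: service 399 + fixed 258 = 657
{Red, Blue, Green}: service 369 + fixed 378 = 747
No other subset beats 579.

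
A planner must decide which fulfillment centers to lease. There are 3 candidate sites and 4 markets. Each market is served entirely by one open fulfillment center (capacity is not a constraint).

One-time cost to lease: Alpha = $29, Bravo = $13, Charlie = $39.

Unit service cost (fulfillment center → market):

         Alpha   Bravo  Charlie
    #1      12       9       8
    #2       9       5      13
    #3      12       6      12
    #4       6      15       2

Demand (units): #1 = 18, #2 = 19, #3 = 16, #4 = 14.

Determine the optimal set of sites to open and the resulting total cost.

For any fixed open set, each market goes to its cheapest open site; total = fixed + service.
{Bravo, Charlie}: #1→Charlie 8·18=144, #2→Bravo 5·19=95, #3→Bravo 6·16=96, #4→Charlie 2·14=28. Service 363; fixed 52; total 415.
{Alpha, Bravo, Charlie}: service 363 + fixed 81 = 444
{Alpha, Bravo}: service 437 + fixed 42 = 479
{Bravo}: #1→Bravo 9·18=162, #2→Bravo 5·19=95, #3→Bravo 6·16=96, #4→Bravo 15·14=210. Service 563; fixed 13; total 576.
No other subset beats 415.

Open Bravo and Charlie; minimum total cost 415.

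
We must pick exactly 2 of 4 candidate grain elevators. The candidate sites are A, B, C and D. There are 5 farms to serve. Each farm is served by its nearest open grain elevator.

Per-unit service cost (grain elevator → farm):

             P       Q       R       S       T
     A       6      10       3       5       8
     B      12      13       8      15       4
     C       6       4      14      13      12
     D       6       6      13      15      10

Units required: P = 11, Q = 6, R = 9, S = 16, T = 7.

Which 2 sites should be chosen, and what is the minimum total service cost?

Choose A and C; total service cost 253.

With exactly 2 open, each farm uses its cheapest among the chosen.
{A, C}: P→A 6·11=66, Q→C 4·6=24, R→A 3·9=27, S→A 5·16=80, T→A 8·7=56. Service cost 253.
{A, B}: service cost 261
{A, D}: service cost 265
Among all 6 size-2 choices, {A, C} is lowest.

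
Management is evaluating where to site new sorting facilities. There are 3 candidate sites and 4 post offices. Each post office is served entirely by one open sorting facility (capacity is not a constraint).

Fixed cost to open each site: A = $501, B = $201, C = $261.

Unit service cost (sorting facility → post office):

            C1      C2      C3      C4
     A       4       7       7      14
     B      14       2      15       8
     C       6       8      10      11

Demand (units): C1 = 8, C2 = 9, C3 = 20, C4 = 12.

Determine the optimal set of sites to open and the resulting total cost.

For any fixed open set, each post office goes to its cheapest open site; total = fixed + service.
{C}: C1→C 6·8=48, C2→C 8·9=72, C3→C 10·20=200, C4→C 11·12=132. Service 452; fixed 261; total 713.
{B}: C1→B 14·8=112, C2→B 2·9=18, C3→B 15·20=300, C4→B 8·12=96. Service 526; fixed 201; total 727.
{B, C}: service 362 + fixed 462 = 824
{A, B, C}: C1→A 4·8=32, C2→B 2·9=18, C3→A 7·20=140, C4→B 8·12=96. Service 286; fixed 963; total 1249.
No other subset beats 713.

Open C only; minimum total cost 713.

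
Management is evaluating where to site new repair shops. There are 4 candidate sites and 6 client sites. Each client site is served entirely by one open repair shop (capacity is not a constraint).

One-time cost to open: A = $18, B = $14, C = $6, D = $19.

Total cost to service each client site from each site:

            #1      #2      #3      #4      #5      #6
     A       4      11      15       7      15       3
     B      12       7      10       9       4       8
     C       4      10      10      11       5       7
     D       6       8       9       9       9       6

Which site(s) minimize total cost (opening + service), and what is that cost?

Open C only; minimum total cost 53.

For any fixed open set, each client site goes to its cheapest open site; total = fixed + service.
{C}: #1→C 4, #2→C 10, #3→C 10, #4→C 11, #5→C 5, #6→C 7. Service 47; fixed 6; total 53.
{B, C}: service 41 + fixed 20 = 61
{A, C}: #1→A 4, #2→C 10, #3→C 10, #4→A 7, #5→C 5, #6→A 3. Service 39; fixed 24; total 63.
{A, B, C, D}: service 34 + fixed 57 = 91
No other subset beats 53.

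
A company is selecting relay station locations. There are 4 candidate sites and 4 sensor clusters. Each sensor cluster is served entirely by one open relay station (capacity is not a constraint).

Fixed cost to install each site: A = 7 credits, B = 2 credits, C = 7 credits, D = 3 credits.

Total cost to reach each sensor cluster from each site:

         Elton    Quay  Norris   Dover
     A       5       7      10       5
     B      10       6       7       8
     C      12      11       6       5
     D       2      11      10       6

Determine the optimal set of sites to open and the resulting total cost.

For any fixed open set, each sensor cluster goes to its cheapest open site; total = fixed + service.
{B, D}: Elton→D 2, Quay→B 6, Norris→B 7, Dover→D 6. Service 21; fixed 5; total 26.
{B, C, D}: Elton→D 2, Quay→B 6, Norris→C 6, Dover→C 5. Service 19; fixed 12; total 31.
{A, B}: Elton→A 5, Quay→B 6, Norris→B 7, Dover→A 5. Service 23; fixed 9; total 32.
{A, B, C, D}: Elton→D 2, Quay→B 6, Norris→C 6, Dover→A 5. Service 19; fixed 19; total 38.
No other subset beats 26.

Open B and D; minimum total cost 26.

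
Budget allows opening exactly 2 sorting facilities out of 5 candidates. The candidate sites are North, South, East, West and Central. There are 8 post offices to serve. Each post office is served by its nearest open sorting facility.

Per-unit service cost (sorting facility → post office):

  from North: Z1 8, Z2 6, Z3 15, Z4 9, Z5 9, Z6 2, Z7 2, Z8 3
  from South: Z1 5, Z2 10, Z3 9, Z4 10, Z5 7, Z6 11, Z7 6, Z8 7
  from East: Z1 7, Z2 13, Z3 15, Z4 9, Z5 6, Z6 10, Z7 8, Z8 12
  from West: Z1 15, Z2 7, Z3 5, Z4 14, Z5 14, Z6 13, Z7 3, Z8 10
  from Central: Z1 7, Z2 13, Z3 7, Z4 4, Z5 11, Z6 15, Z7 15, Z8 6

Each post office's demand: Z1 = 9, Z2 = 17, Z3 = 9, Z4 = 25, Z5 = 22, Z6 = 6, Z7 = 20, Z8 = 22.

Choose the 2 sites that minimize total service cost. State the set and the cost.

Choose North and Central; total service cost 644.

With exactly 2 open, each post office uses its cheapest among the chosen.
{North, Central}: Z1→Central 7·9=63, Z2→North 6·17=102, Z3→Central 7·9=63, Z4→Central 4·25=100, Z5→North 9·22=198, Z6→North 2·6=12, Z7→North 2·20=40, Z8→North 3·22=66. Service cost 644.
{North, South}: service cost 725
{North, West}: service cost 760
Among all 10 size-2 choices, {North, Central} is lowest.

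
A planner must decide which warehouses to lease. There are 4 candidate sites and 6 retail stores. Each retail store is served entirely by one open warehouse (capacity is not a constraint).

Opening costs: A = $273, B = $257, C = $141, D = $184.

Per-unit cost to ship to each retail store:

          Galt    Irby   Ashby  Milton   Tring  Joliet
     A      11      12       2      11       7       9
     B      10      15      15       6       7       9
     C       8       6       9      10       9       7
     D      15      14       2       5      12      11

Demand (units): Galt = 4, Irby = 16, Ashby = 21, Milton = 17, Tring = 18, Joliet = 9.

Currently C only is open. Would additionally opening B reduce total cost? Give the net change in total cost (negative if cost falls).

No — net change +153 (cost rises by 153).

Current service cost with {C}: 712.
Adding B: each retail store re-picks its cheapest; new service cost 608, saving 104.
Extra fixed cost: 257. Net change = 257 − 104 = 153.
(Totals: 853 → 1006.)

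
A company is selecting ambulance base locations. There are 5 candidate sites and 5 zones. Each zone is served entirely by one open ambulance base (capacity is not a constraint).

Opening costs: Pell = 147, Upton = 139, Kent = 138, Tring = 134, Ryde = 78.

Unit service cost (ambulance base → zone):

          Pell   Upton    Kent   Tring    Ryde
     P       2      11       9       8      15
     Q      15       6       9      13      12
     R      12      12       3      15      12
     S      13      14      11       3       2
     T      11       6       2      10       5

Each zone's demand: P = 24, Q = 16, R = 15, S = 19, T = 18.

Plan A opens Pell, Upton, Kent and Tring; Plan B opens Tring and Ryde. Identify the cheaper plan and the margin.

Plan A is cheaper by 64.

Plan A: {Pell, Upton, Kent, Tring}: P→Pell 2·24=48, Q→Upton 6·16=96, R→Kent 3·15=45, S→Tring 3·19=57, T→Kent 2·18=36. Service 282; fixed 558; total 840.
Plan B: {Tring, Ryde}: P→Tring 8·24=192, Q→Ryde 12·16=192, R→Ryde 12·15=180, S→Ryde 2·19=38, T→Ryde 5·18=90. Service 692; fixed 212; total 904.
Difference: |840 − 904| = 64.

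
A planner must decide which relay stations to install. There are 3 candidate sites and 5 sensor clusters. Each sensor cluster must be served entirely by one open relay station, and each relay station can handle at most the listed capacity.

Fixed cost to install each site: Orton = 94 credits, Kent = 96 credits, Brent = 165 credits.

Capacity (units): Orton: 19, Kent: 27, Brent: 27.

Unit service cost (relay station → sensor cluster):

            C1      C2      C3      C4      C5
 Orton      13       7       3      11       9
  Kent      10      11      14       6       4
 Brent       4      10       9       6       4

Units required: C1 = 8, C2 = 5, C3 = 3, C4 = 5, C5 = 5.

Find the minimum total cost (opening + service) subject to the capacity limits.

Open {Kent}: C1→Kent 10·8=80, C2→Kent 11·5=55, C3→Kent 14·3=42, C4→Kent 6·5=30, C5→Kent 4·5=20.
Loads: Kent carries 26/27. Service 227; fixed 96; total 323.
Next best feasible plan costs 324.

Minimum total cost: 323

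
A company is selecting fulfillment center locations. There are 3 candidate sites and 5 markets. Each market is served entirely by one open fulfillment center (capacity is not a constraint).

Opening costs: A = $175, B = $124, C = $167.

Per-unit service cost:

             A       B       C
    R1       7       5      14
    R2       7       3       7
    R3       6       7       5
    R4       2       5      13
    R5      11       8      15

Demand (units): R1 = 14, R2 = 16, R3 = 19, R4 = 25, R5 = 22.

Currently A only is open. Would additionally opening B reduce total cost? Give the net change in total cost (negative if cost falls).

Current service cost with {A}: 616.
Adding B: each market re-picks its cheapest; new service cost 458, saving 158.
Extra fixed cost: 124. Net change = 124 − 158 = -34.
(Totals: 791 → 757.)

Yes — net change −34 (cost falls by 34).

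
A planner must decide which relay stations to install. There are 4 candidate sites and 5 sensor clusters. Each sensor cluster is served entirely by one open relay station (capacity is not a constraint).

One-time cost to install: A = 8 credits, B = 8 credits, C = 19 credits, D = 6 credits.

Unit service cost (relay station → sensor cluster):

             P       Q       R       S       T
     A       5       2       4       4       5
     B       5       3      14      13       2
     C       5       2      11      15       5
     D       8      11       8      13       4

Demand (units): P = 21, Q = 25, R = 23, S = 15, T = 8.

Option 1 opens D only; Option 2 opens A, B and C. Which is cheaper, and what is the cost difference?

Option 2 is cheaper by 502.

Option 1: {D}: P→D 8·21=168, Q→D 11·25=275, R→D 8·23=184, S→D 13·15=195, T→D 4·8=32. Service 854; fixed 6; total 860.
Option 2: {A, B, C}: P→A 5·21=105, Q→A 2·25=50, R→A 4·23=92, S→A 4·15=60, T→B 2·8=16. Service 323; fixed 35; total 358.
Difference: |860 − 358| = 502.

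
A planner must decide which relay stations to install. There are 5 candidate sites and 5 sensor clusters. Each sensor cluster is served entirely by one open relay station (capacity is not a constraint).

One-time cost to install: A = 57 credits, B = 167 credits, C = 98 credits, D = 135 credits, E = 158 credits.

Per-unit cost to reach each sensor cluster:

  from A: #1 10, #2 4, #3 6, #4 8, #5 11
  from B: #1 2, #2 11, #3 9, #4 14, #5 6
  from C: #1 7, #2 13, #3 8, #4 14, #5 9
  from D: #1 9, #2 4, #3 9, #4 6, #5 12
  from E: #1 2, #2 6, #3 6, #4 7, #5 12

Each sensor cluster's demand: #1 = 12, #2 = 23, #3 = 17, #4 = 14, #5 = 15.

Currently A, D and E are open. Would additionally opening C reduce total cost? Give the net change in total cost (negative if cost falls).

No — net change +68 (cost rises by 68).

Current service cost with {A, D, E}: 467.
Adding C: each sensor cluster re-picks its cheapest; new service cost 437, saving 30.
Extra fixed cost: 98. Net change = 98 − 30 = 68.
(Totals: 817 → 885.)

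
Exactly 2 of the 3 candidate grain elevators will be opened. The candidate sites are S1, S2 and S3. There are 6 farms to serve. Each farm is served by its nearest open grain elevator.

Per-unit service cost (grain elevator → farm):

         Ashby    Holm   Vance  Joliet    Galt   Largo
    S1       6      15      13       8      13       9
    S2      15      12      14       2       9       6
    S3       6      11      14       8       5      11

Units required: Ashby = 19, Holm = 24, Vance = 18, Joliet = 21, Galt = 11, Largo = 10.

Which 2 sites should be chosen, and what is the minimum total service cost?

With exactly 2 open, each farm uses its cheapest among the chosen.
{S2, S3}: Ashby→S3 6·19=114, Holm→S3 11·24=264, Vance→S2 14·18=252, Joliet→S2 2·21=42, Galt→S3 5·11=55, Largo→S2 6·10=60. Service cost 787.
{S1, S2}: service cost 837
{S1, S3}: service cost 925
Among all 3 size-2 choices, {S2, S3} is lowest.

Choose S2 and S3; total service cost 787.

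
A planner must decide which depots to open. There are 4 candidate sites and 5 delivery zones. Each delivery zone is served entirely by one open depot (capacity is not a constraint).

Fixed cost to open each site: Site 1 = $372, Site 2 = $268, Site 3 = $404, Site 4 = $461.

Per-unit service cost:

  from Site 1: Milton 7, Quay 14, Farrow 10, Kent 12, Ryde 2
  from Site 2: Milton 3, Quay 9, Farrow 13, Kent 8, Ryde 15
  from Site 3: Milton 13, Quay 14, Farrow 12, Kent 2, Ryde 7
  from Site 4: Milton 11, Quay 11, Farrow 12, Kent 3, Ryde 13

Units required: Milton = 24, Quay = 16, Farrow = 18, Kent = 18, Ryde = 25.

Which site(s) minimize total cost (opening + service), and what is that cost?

For any fixed open set, each delivery zone goes to its cheapest open site; total = fixed + service.
{Site 1}: Milton→Site 1 7·24=168, Quay→Site 1 14·16=224, Farrow→Site 1 10·18=180, Kent→Site 1 12·18=216, Ryde→Site 1 2·25=50. Service 838; fixed 372; total 1210.
{Site 1, Site 2}: Milton→Site 2 3·24=72, Quay→Site 2 9·16=144, Farrow→Site 1 10·18=180, Kent→Site 2 8·18=144, Ryde→Site 1 2·25=50. Service 590; fixed 640; total 1230.
{Site 2}: Milton→Site 2 3·24=72, Quay→Site 2 9·16=144, Farrow→Site 2 13·18=234, Kent→Site 2 8·18=144, Ryde→Site 2 15·25=375. Service 969; fixed 268; total 1237.
{Site 1, Site 2, Site 3, Site 4}: service 482 + fixed 1505 = 1987
No other subset beats 1210.

Open Site 1 only; minimum total cost 1210.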